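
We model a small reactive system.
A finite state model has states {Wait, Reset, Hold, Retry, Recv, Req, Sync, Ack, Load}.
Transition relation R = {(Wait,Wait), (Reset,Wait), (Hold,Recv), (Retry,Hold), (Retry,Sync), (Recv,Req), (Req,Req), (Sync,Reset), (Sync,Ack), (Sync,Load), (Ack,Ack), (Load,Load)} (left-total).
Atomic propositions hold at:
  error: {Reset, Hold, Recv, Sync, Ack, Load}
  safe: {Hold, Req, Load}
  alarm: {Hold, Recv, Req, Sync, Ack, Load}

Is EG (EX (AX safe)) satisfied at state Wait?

Sat(AX safe) = {s : every successor in {Hold, Req, Load}} = {Recv, Req, Load}
Sat(EX (AX safe)) = {s : some successor in {Recv, Req, Load}} = {Hold, Recv, Req, Sync, Load}
EG (EX (AX safe)): greatest fixpoint, start Z0 = {Hold, Recv, Req, Sync, Load}, keep only states in Sat with some successor in Z. Already a fixed point.
Sat(EG (EX (AX safe))) = {Hold, Recv, Req, Sync, Load}
Wait ∉ Sat(EG (EX (AX safe))) = {Hold, Recv, Req, Sync, Load}, so the formula does not hold at Wait.

No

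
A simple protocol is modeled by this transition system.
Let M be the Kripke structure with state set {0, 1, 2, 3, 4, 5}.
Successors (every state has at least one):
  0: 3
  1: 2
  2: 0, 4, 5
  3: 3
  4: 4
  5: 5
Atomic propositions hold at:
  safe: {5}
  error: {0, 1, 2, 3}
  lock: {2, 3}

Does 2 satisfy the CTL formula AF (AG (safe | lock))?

No

Sat(safe | lock) = {2, 3, 5}
AG (safe | lock): greatest fixpoint, start Z0 = {2, 3, 5}, keep only states in Sat with every successor in Z. Z1 = {3, 5}; fixed.
Sat(AG (safe | lock)) = {3, 5}
AF (AG (safe | lock)): least fixpoint, start Z0 = {3, 5}, add states with every successor in Z. Z1 = {0, 3, 5}; fixed.
Sat(AF (AG (safe | lock))) = {0, 3, 5}
2 ∉ Sat(AF (AG (safe | lock))) = {0, 3, 5}, so the formula does not hold at 2.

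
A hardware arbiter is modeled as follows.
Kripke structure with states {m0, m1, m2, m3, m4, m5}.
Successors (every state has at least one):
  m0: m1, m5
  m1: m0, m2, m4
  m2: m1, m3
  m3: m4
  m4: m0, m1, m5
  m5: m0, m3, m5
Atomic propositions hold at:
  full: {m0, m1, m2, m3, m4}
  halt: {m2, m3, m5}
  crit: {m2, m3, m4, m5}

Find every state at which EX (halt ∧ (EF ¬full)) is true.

{m0, m1, m2, m4, m5}

Sat(¬full) = {m5}
EF ¬full: least fixpoint, start Z0 = {m5}, add states with some successor in Z. Z1 = {m0, m4, m5}; Z2 = {m0, m1, m3, m4, m5}; Z3 = {m0, m1, m2, m3, m4, m5}; fixed.
Sat(EF ¬full) = {m0, m1, m2, m3, m4, m5}
Sat(halt ∧ (EF ¬full)) = {m2, m3, m5}
Sat(EX (halt ∧ (EF ¬full))) = {s : some successor in {m2, m3, m5}} = {m0, m1, m2, m4, m5}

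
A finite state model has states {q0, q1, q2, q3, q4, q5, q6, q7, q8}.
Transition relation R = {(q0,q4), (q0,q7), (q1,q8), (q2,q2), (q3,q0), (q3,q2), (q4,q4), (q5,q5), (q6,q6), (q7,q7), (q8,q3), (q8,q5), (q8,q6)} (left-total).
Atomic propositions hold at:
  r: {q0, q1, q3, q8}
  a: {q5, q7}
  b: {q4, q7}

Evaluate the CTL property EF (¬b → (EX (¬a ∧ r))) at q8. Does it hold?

Yes

Sat(¬b) = {q0, q1, q2, q3, q5, q6, q8}
Sat(¬a) = {q0, q1, q2, q3, q4, q6, q8}
Sat(¬a ∧ r) = {q0, q1, q3, q8}
Sat(EX (¬a ∧ r)) = {s : some successor in {q0, q1, q3, q8}} = {q1, q3, q8}
Sat(¬b → (EX (¬a ∧ r))) = {q1, q3, q4, q7, q8}
EF (¬b → (EX (¬a ∧ r))): least fixpoint, start Z0 = {q1, q3, q4, q7, q8}, add states with some successor in Z. Z1 = {q0, q1, q3, q4, q7, q8}; fixed.
Sat(EF (¬b → (EX (¬a ∧ r)))) = {q0, q1, q3, q4, q7, q8}
q8 ∈ Sat(EF (¬b → (EX (¬a ∧ r)))) = {q0, q1, q3, q4, q7, q8}, so the formula holds at q8.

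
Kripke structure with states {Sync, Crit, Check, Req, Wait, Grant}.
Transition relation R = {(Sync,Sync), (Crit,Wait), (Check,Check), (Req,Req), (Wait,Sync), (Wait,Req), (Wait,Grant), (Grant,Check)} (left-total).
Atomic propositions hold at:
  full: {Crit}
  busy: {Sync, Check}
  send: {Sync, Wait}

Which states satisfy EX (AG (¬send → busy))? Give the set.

Sat(¬send) = {Crit, Check, Req, Grant}
Sat(¬send → busy) = {Sync, Check, Wait}
AG (¬send → busy): greatest fixpoint, start Z0 = {Sync, Check, Wait}, keep only states in Sat with every successor in Z. Z1 = {Sync, Check}; fixed.
Sat(AG (¬send → busy)) = {Sync, Check}
Sat(EX (AG (¬send → busy))) = {s : some successor in {Sync, Check}} = {Sync, Check, Wait, Grant}

{Sync, Check, Wait, Grant}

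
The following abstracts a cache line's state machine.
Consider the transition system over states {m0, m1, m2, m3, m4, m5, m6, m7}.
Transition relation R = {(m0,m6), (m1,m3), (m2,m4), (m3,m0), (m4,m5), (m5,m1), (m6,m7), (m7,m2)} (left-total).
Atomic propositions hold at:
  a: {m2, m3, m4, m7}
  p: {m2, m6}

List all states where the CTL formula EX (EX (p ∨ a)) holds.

Sat(p ∨ a) = {m2, m3, m4, m6, m7}
Sat(EX (p ∨ a)) = {s : some successor in {m2, m3, m4, m6, m7}} = {m0, m1, m2, m6, m7}
Sat(EX (EX (p ∨ a))) = {s : some successor in {m0, m1, m2, m6, m7}} = {m0, m3, m5, m6, m7}

{m0, m3, m5, m6, m7}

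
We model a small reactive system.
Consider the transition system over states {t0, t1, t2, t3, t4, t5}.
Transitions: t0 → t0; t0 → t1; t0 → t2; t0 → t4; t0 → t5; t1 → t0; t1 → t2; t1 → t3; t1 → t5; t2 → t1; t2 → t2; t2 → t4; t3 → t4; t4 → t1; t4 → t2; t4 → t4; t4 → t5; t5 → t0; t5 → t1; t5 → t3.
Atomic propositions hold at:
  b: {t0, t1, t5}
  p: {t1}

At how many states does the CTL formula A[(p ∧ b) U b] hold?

Sat(p ∧ b) = {t1}
A[(p ∧ b) U b]: least fixpoint, start Z0 = Sat(b) = {t0, t1, t5}, add states in Sat(p ∧ b) with every successor in Z. Already a fixed point.
Sat(A[(p ∧ b) U b]) = {t0, t1, t5}
|Sat(A[(p ∧ b) U b])| = |{t0, t1, t5}| = 3.

3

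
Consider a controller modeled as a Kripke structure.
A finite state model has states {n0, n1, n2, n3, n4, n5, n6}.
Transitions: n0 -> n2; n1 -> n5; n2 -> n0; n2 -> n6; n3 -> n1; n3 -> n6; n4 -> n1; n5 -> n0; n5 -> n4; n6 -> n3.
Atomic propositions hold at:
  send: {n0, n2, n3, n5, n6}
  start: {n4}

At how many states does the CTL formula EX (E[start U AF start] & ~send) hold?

1

AF start: least fixpoint, start Z0 = {n4}, add states with every successor in Z. Already a fixed point.
Sat(AF start) = {n4}
E[start U AF start]: least fixpoint, start Z0 = Sat(AF start) = {n4}, add states in Sat(start) with some successor in Z. Already a fixed point.
Sat(E[start U AF start]) = {n4}
Sat(~send) = {n1, n4}
Sat(E[start U AF start] & ~send) = {n4}
Sat(EX (E[start U AF start] & ~send)) = {s : some successor in {n4}} = {n5}
|Sat(EX (E[start U AF start] & ~send))| = |{n5}| = 1.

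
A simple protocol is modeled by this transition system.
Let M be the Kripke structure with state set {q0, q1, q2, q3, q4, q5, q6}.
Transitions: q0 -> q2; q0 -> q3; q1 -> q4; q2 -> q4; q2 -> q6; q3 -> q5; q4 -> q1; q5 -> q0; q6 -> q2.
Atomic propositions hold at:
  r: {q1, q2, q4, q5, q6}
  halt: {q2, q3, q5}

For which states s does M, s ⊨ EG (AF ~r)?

{q0, q3, q5}

Sat(~r) = {q0, q3}
AF ~r: least fixpoint, start Z0 = {q0, q3}, add states with every successor in Z. Z1 = {q0, q3, q5}; fixed.
Sat(AF ~r) = {q0, q3, q5}
EG (AF ~r): greatest fixpoint, start Z0 = {q0, q3, q5}, keep only states in Sat with some successor in Z. Already a fixed point.
Sat(EG (AF ~r)) = {q0, q3, q5}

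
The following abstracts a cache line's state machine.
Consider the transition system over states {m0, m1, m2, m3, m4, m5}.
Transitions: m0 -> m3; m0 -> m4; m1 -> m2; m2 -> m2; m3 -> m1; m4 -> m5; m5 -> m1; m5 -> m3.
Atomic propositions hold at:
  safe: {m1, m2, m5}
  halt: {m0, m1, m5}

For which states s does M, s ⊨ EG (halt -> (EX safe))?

{m1, m2, m3, m4, m5}

Sat(EX safe) = {s : some successor in {m1, m2, m5}} = {m1, m2, m3, m4, m5}
Sat(halt -> (EX safe)) = {m1, m2, m3, m4, m5}
EG (halt -> (EX safe)): greatest fixpoint, start Z0 = {m1, m2, m3, m4, m5}, keep only states in Sat with some successor in Z. Already a fixed point.
Sat(EG (halt -> (EX safe))) = {m1, m2, m3, m4, m5}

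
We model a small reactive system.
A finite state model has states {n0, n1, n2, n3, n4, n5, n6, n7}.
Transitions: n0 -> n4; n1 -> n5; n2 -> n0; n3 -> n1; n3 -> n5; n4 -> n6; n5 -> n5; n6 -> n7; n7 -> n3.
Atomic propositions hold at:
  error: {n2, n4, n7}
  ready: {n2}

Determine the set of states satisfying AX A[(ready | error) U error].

{n0, n6}

Sat(ready | error) = {n2, n4, n7}
A[(ready | error) U error]: least fixpoint, start Z0 = Sat(error) = {n2, n4, n7}, add states in Sat(ready | error) with every successor in Z. Already a fixed point.
Sat(A[(ready | error) U error]) = {n2, n4, n7}
Sat(AX A[(ready | error) U error]) = {s : every successor in {n2, n4, n7}} = {n0, n6}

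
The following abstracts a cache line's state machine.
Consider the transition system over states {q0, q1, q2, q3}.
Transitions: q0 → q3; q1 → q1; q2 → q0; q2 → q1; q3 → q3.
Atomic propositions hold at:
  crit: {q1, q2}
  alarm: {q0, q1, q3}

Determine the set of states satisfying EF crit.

{q1, q2}

EF crit: least fixpoint, start Z0 = {q1, q2}, add states with some successor in Z. Already a fixed point.
Sat(EF crit) = {q1, q2}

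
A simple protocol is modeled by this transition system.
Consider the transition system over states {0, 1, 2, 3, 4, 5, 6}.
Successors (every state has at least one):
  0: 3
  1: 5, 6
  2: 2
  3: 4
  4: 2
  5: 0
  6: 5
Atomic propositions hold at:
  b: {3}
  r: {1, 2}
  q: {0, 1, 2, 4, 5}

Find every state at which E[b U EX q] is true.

Sat(EX q) = {s : some successor in {0, 1, 2, 4, 5}} = {1, 2, 3, 4, 5, 6}
E[b U EX q]: least fixpoint, start Z0 = Sat(EX q) = {1, 2, 3, 4, 5, 6}, add states in Sat(b) with some successor in Z. Already a fixed point.
Sat(E[b U EX q]) = {1, 2, 3, 4, 5, 6}

{1, 2, 3, 4, 5, 6}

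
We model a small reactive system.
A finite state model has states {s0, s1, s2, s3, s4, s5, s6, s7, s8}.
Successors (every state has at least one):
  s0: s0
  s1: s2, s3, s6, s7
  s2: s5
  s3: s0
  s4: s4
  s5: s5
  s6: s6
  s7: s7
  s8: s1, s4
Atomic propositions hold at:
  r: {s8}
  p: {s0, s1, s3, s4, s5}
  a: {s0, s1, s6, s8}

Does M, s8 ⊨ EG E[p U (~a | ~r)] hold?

Sat(~a) = {s2, s3, s4, s5, s7}
Sat(~r) = {s0, s1, s2, s3, s4, s5, s6, s7}
Sat(~a | ~r) = {s0, s1, s2, s3, s4, s5, s6, s7}
E[p U (~a | ~r)]: least fixpoint, start Z0 = Sat((~a | ~r)) = {s0, s1, s2, s3, s4, s5, s6, s7}, add states in Sat(p) with some successor in Z. Already a fixed point.
Sat(E[p U (~a | ~r)]) = {s0, s1, s2, s3, s4, s5, s6, s7}
EG E[p U (~a | ~r)]: greatest fixpoint, start Z0 = {s0, s1, s2, s3, s4, s5, s6, s7}, keep only states in Sat with some successor in Z. Already a fixed point.
Sat(EG E[p U (~a | ~r)]) = {s0, s1, s2, s3, s4, s5, s6, s7}
s8 ∉ Sat(EG E[p U (~a | ~r)]) = {s0, s1, s2, s3, s4, s5, s6, s7}, so the formula does not hold at s8.

No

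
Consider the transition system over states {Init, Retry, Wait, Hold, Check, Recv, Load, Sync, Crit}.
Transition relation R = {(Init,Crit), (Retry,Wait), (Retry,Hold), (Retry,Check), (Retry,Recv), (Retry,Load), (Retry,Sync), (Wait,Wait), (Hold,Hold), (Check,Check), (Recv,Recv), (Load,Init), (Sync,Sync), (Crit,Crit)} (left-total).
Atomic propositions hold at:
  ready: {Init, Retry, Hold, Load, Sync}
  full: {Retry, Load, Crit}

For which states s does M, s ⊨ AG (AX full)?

Sat(AX full) = {s : every successor in {Retry, Load, Crit}} = {Init, Crit}
AG (AX full): greatest fixpoint, start Z0 = {Init, Crit}, keep only states in Sat with every successor in Z. Already a fixed point.
Sat(AG (AX full)) = {Init, Crit}

{Init, Crit}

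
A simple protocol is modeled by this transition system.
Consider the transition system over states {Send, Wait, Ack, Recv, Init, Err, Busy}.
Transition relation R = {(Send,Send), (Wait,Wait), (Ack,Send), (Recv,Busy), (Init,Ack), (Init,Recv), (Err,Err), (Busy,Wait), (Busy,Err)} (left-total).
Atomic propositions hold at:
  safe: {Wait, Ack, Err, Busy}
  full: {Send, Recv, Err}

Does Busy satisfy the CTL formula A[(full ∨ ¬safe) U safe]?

Sat(¬safe) = {Send, Recv, Init}
Sat(full ∨ ¬safe) = {Send, Recv, Init, Err}
A[(full ∨ ¬safe) U safe]: least fixpoint, start Z0 = Sat(safe) = {Wait, Ack, Err, Busy}, add states in Sat(full ∨ ¬safe) with every successor in Z. Z1 = {Wait, Ack, Recv, Err, Busy}; Z2 = {Wait, Ack, Recv, Init, Err, Busy}; fixed.
Sat(A[(full ∨ ¬safe) U safe]) = {Wait, Ack, Recv, Init, Err, Busy}
Busy ∈ Sat(A[(full ∨ ¬safe) U safe]) = {Wait, Ack, Recv, Init, Err, Busy}, so the formula holds at Busy.

Yes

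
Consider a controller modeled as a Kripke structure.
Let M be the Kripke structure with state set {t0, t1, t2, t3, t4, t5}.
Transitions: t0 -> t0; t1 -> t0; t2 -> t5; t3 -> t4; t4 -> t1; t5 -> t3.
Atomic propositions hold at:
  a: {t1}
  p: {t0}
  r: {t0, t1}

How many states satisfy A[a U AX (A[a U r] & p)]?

A[a U r]: least fixpoint, start Z0 = Sat(r) = {t0, t1}, add states in Sat(a) with every successor in Z. Already a fixed point.
Sat(A[a U r]) = {t0, t1}
Sat(A[a U r] & p) = {t0}
Sat(AX (A[a U r] & p)) = {s : every successor in {t0}} = {t0, t1}
A[a U AX (A[a U r] & p)]: least fixpoint, start Z0 = Sat(AX (A[a U r] & p)) = {t0, t1}, add states in Sat(a) with every successor in Z. Already a fixed point.
Sat(A[a U AX (A[a U r] & p)]) = {t0, t1}
|Sat(A[a U AX (A[a U r] & p)])| = |{t0, t1}| = 2.

2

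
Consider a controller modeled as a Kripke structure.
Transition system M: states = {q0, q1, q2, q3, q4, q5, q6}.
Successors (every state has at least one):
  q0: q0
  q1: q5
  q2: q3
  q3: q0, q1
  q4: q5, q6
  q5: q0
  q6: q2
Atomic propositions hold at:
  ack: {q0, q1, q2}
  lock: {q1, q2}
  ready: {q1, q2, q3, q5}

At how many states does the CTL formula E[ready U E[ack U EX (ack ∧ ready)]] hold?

3

Sat(ack ∧ ready) = {q1, q2}
Sat(EX (ack ∧ ready)) = {s : some successor in {q1, q2}} = {q3, q6}
E[ack U EX (ack ∧ ready)]: least fixpoint, start Z0 = Sat(EX (ack ∧ ready)) = {q3, q6}, add states in Sat(ack) with some successor in Z. Z1 = {q2, q3, q6}; fixed.
Sat(E[ack U EX (ack ∧ ready)]) = {q2, q3, q6}
E[ready U E[ack U EX (ack ∧ ready)]]: least fixpoint, start Z0 = Sat(E[ack U EX (ack ∧ ready)]) = {q2, q3, q6}, add states in Sat(ready) with some successor in Z. Already a fixed point.
Sat(E[ready U E[ack U EX (ack ∧ ready)]]) = {q2, q3, q6}
|Sat(E[ready U E[ack U EX (ack ∧ ready)]])| = |{q2, q3, q6}| = 3.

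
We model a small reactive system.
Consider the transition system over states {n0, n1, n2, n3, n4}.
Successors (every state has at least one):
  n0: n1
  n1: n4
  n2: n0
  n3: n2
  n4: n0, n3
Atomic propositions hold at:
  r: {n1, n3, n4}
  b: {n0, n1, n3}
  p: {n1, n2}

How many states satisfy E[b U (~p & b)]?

2

Sat(~p) = {n0, n3, n4}
Sat(~p & b) = {n0, n3}
E[b U (~p & b)]: least fixpoint, start Z0 = Sat((~p & b)) = {n0, n3}, add states in Sat(b) with some successor in Z. Already a fixed point.
Sat(E[b U (~p & b)]) = {n0, n3}
|Sat(E[b U (~p & b)])| = |{n0, n3}| = 2.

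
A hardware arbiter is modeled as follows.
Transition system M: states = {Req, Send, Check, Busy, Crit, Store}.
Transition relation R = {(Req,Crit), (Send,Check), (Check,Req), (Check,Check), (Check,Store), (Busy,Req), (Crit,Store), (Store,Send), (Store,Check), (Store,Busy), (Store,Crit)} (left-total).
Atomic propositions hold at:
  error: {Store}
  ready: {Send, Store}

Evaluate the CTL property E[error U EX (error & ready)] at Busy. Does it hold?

No

Sat(error & ready) = {Store}
Sat(EX (error & ready)) = {s : some successor in {Store}} = {Check, Crit}
E[error U EX (error & ready)]: least fixpoint, start Z0 = Sat(EX (error & ready)) = {Check, Crit}, add states in Sat(error) with some successor in Z. Z1 = {Check, Crit, Store}; fixed.
Sat(E[error U EX (error & ready)]) = {Check, Crit, Store}
Busy ∉ Sat(E[error U EX (error & ready)]) = {Check, Crit, Store}, so the formula does not hold at Busy.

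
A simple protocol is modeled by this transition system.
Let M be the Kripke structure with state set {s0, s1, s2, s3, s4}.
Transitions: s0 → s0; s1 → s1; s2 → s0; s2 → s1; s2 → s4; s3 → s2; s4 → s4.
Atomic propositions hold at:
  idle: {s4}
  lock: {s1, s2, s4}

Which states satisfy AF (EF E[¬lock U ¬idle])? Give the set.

{s0, s1, s2, s3}

Sat(¬lock) = {s0, s3}
Sat(¬idle) = {s0, s1, s2, s3}
E[¬lock U ¬idle]: least fixpoint, start Z0 = Sat(¬idle) = {s0, s1, s2, s3}, add states in Sat(¬lock) with some successor in Z. Already a fixed point.
Sat(E[¬lock U ¬idle]) = {s0, s1, s2, s3}
EF E[¬lock U ¬idle]: least fixpoint, start Z0 = {s0, s1, s2, s3}, add states with some successor in Z. Already a fixed point.
Sat(EF E[¬lock U ¬idle]) = {s0, s1, s2, s3}
AF (EF E[¬lock U ¬idle]): least fixpoint, start Z0 = {s0, s1, s2, s3}, add states with every successor in Z. Already a fixed point.
Sat(AF (EF E[¬lock U ¬idle])) = {s0, s1, s2, s3}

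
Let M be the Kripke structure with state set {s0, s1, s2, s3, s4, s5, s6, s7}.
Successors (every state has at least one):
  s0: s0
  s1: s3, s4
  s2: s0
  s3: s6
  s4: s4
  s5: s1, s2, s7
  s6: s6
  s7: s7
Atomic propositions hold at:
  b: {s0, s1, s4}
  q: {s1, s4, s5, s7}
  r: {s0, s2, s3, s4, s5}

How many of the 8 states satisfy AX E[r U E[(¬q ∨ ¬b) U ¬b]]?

Sat(¬q) = {s0, s2, s3, s6}
Sat(¬b) = {s2, s3, s5, s6, s7}
Sat(¬q ∨ ¬b) = {s0, s2, s3, s5, s6, s7}
E[(¬q ∨ ¬b) U ¬b]: least fixpoint, start Z0 = Sat(¬b) = {s2, s3, s5, s6, s7}, add states in Sat(¬q ∨ ¬b) with some successor in Z. Already a fixed point.
Sat(E[(¬q ∨ ¬b) U ¬b]) = {s2, s3, s5, s6, s7}
E[r U E[(¬q ∨ ¬b) U ¬b]]: least fixpoint, start Z0 = Sat(E[(¬q ∨ ¬b) U ¬b]) = {s2, s3, s5, s6, s7}, add states in Sat(r) with some successor in Z. Already a fixed point.
Sat(E[r U E[(¬q ∨ ¬b) U ¬b]]) = {s2, s3, s5, s6, s7}
Sat(AX E[r U E[(¬q ∨ ¬b) U ¬b]]) = {s : every successor in {s2, s3, s5, s6, s7}} = {s3, s6, s7}
|Sat(AX E[r U E[(¬q ∨ ¬b) U ¬b]])| = |{s3, s6, s7}| = 3.

3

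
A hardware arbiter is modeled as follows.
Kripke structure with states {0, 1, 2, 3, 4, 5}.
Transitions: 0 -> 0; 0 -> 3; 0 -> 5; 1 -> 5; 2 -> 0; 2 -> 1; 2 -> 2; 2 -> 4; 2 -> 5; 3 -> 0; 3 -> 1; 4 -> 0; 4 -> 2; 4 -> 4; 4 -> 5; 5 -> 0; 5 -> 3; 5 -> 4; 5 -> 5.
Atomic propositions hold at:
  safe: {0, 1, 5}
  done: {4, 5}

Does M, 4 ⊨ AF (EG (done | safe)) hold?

Sat(done | safe) = {0, 1, 4, 5}
EG (done | safe): greatest fixpoint, start Z0 = {0, 1, 4, 5}, keep only states in Sat with some successor in Z. Already a fixed point.
Sat(EG (done | safe)) = {0, 1, 4, 5}
AF (EG (done | safe)): least fixpoint, start Z0 = {0, 1, 4, 5}, add states with every successor in Z. Z1 = {0, 1, 3, 4, 5}; fixed.
Sat(AF (EG (done | safe))) = {0, 1, 3, 4, 5}
4 ∈ Sat(AF (EG (done | safe))) = {0, 1, 3, 4, 5}, so the formula holds at 4.

Yes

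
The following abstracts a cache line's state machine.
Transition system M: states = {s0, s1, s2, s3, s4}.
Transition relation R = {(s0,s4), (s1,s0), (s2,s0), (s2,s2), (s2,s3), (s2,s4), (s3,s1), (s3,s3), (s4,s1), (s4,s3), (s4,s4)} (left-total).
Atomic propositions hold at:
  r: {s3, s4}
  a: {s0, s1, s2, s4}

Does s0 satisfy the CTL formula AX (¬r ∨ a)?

Sat(¬r) = {s0, s1, s2}
Sat(¬r ∨ a) = {s0, s1, s2, s4}
Sat(AX (¬r ∨ a)) = {s : every successor in {s0, s1, s2, s4}} = {s0, s1}
s0 ∈ Sat(AX (¬r ∨ a)) = {s0, s1}, so the formula holds at s0.

Yes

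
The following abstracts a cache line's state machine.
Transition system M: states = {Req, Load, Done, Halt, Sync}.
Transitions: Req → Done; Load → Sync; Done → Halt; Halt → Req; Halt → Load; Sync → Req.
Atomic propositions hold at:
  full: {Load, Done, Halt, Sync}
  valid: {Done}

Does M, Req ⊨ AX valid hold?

Sat(AX valid) = {s : every successor in {Done}} = {Req}
Req ∈ Sat(AX valid) = {Req}, so the formula holds at Req.

Yes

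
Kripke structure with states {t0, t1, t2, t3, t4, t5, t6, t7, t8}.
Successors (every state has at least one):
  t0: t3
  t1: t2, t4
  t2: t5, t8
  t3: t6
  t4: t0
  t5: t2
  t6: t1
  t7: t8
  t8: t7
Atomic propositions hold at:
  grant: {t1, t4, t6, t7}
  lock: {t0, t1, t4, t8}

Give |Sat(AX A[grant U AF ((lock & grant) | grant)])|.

Sat(lock & grant) = {t1, t4}
Sat((lock & grant) | grant) = {t1, t4, t6, t7}
AF ((lock & grant) | grant): least fixpoint, start Z0 = {t1, t4, t6, t7}, add states with every successor in Z. Z1 = {t1, t3, t4, t6, t7, t8}; Z2 = {t0, t1, t3, t4, t6, t7, t8}; fixed.
Sat(AF ((lock & grant) | grant)) = {t0, t1, t3, t4, t6, t7, t8}
A[grant U AF ((lock & grant) | grant)]: least fixpoint, start Z0 = Sat(AF ((lock & grant) | grant)) = {t0, t1, t3, t4, t6, t7, t8}, add states in Sat(grant) with every successor in Z. Already a fixed point.
Sat(A[grant U AF ((lock & grant) | grant)]) = {t0, t1, t3, t4, t6, t7, t8}
Sat(AX A[grant U AF ((lock & grant) | grant)]) = {s : every successor in {t0, t1, t3, t4, t6, t7, t8}} = {t0, t3, t4, t6, t7, t8}
|Sat(AX A[grant U AF ((lock & grant) | grant)])| = |{t0, t3, t4, t6, t7, t8}| = 6.

6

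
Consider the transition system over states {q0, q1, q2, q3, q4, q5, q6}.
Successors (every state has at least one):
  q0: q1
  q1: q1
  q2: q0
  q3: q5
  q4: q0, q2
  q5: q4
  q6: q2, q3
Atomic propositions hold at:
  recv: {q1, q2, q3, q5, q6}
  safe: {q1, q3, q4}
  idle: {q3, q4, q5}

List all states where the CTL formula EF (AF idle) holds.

{q3, q4, q5, q6}

AF idle: least fixpoint, start Z0 = {q3, q4, q5}, add states with every successor in Z. Already a fixed point.
Sat(AF idle) = {q3, q4, q5}
EF (AF idle): least fixpoint, start Z0 = {q3, q4, q5}, add states with some successor in Z. Z1 = {q3, q4, q5, q6}; fixed.
Sat(EF (AF idle)) = {q3, q4, q5, q6}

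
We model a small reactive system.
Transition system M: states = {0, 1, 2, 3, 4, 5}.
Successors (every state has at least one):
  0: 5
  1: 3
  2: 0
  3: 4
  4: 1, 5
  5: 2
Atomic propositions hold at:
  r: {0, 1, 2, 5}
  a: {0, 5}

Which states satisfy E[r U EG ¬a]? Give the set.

Sat(¬a) = {1, 2, 3, 4}
EG ¬a: greatest fixpoint, start Z0 = {1, 2, 3, 4}, keep only states in Sat with some successor in Z. Z1 = {1, 3, 4}; fixed.
Sat(EG ¬a) = {1, 3, 4}
E[r U EG ¬a]: least fixpoint, start Z0 = Sat(EG ¬a) = {1, 3, 4}, add states in Sat(r) with some successor in Z. Already a fixed point.
Sat(E[r U EG ¬a]) = {1, 3, 4}

{1, 3, 4}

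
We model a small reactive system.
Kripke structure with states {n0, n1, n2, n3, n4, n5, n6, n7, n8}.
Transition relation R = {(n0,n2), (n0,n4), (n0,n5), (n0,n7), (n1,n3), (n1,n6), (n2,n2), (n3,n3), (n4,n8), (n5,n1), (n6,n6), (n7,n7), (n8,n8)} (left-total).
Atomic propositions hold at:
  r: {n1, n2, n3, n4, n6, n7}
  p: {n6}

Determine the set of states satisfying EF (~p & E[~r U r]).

{n0, n1, n2, n3, n4, n5, n7}

Sat(~p) = {n0, n1, n2, n3, n4, n5, n7, n8}
Sat(~r) = {n0, n5, n8}
E[~r U r]: least fixpoint, start Z0 = Sat(r) = {n1, n2, n3, n4, n6, n7}, add states in Sat(~r) with some successor in Z. Z1 = {n0, n1, n2, n3, n4, n5, n6, n7}; fixed.
Sat(E[~r U r]) = {n0, n1, n2, n3, n4, n5, n6, n7}
Sat(~p & E[~r U r]) = {n0, n1, n2, n3, n4, n5, n7}
EF (~p & E[~r U r]): least fixpoint, start Z0 = {n0, n1, n2, n3, n4, n5, n7}, add states with some successor in Z. Already a fixed point.
Sat(EF (~p & E[~r U r])) = {n0, n1, n2, n3, n4, n5, n7}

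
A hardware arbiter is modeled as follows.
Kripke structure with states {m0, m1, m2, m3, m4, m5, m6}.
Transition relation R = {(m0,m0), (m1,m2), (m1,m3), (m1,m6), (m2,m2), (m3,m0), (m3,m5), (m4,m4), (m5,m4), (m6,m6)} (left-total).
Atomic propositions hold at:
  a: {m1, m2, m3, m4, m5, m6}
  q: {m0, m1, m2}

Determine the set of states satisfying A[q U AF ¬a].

{m0}

Sat(¬a) = {m0}
AF ¬a: least fixpoint, start Z0 = {m0}, add states with every successor in Z. Already a fixed point.
Sat(AF ¬a) = {m0}
A[q U AF ¬a]: least fixpoint, start Z0 = Sat(AF ¬a) = {m0}, add states in Sat(q) with every successor in Z. Already a fixed point.
Sat(A[q U AF ¬a]) = {m0}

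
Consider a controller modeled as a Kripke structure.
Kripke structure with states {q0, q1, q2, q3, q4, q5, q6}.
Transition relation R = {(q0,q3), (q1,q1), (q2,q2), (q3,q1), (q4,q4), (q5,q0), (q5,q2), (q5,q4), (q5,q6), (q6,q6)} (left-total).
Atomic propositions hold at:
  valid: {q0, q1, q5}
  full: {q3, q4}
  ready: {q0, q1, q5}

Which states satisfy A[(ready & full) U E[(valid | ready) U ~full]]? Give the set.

{q0, q1, q2, q5, q6}

Sat(ready & full) = ∅
Sat(valid | ready) = {q0, q1, q5}
Sat(~full) = {q0, q1, q2, q5, q6}
E[(valid | ready) U ~full]: least fixpoint, start Z0 = Sat(~full) = {q0, q1, q2, q5, q6}, add states in Sat(valid | ready) with some successor in Z. Already a fixed point.
Sat(E[(valid | ready) U ~full]) = {q0, q1, q2, q5, q6}
A[(ready & full) U E[(valid | ready) U ~full]]: least fixpoint, start Z0 = Sat(E[(valid | ready) U ~full]) = {q0, q1, q2, q5, q6}, add states in Sat(ready & full) with every successor in Z. Already a fixed point.
Sat(A[(ready & full) U E[(valid | ready) U ~full]]) = {q0, q1, q2, q5, q6}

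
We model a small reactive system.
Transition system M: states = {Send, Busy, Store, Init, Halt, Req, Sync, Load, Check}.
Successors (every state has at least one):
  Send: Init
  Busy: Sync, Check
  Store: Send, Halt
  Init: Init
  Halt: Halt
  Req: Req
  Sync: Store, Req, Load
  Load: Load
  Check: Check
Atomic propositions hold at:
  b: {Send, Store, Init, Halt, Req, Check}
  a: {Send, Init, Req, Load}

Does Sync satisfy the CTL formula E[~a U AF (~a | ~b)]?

Sat(~a) = {Busy, Store, Halt, Sync, Check}
Sat(~b) = {Busy, Sync, Load}
Sat(~a | ~b) = {Busy, Store, Halt, Sync, Load, Check}
AF (~a | ~b): least fixpoint, start Z0 = {Busy, Store, Halt, Sync, Load, Check}, add states with every successor in Z. Already a fixed point.
Sat(AF (~a | ~b)) = {Busy, Store, Halt, Sync, Load, Check}
E[~a U AF (~a | ~b)]: least fixpoint, start Z0 = Sat(AF (~a | ~b)) = {Busy, Store, Halt, Sync, Load, Check}, add states in Sat(~a) with some successor in Z. Already a fixed point.
Sat(E[~a U AF (~a | ~b)]) = {Busy, Store, Halt, Sync, Load, Check}
Sync ∈ Sat(E[~a U AF (~a | ~b)]) = {Busy, Store, Halt, Sync, Load, Check}, so the formula holds at Sync.

Yes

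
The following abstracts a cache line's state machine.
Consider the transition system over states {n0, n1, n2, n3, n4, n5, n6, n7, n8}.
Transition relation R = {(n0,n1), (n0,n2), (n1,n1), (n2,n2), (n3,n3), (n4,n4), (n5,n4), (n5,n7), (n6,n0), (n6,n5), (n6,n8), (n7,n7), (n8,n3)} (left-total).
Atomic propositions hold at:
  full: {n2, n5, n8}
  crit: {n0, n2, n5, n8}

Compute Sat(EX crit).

Sat(EX crit) = {s : some successor in {n0, n2, n5, n8}} = {n0, n2, n6}

{n0, n2, n6}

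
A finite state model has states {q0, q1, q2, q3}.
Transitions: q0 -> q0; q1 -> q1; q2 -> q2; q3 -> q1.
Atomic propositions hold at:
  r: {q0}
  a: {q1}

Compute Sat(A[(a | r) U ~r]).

Sat(a | r) = {q0, q1}
Sat(~r) = {q1, q2, q3}
A[(a | r) U ~r]: least fixpoint, start Z0 = Sat(~r) = {q1, q2, q3}, add states in Sat(a | r) with every successor in Z. Already a fixed point.
Sat(A[(a | r) U ~r]) = {q1, q2, q3}

{q1, q2, q3}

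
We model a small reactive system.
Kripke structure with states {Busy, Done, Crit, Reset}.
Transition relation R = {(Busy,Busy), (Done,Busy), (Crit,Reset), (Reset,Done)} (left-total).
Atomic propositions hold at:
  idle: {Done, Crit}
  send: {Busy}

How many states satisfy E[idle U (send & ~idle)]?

2

Sat(~idle) = {Busy, Reset}
Sat(send & ~idle) = {Busy}
E[idle U (send & ~idle)]: least fixpoint, start Z0 = Sat((send & ~idle)) = {Busy}, add states in Sat(idle) with some successor in Z. Z1 = {Busy, Done}; fixed.
Sat(E[idle U (send & ~idle)]) = {Busy, Done}
|Sat(E[idle U (send & ~idle)])| = |{Busy, Done}| = 2.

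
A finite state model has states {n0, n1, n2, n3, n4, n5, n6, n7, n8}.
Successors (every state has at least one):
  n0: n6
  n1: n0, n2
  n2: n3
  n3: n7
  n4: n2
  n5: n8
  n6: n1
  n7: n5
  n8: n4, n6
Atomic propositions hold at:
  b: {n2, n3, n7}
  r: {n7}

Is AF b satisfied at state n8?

AF b: least fixpoint, start Z0 = {n2, n3, n7}, add states with every successor in Z. Z1 = {n2, n3, n4, n7}; fixed.
Sat(AF b) = {n2, n3, n4, n7}
n8 ∉ Sat(AF b) = {n2, n3, n4, n7}, so the formula does not hold at n8.

No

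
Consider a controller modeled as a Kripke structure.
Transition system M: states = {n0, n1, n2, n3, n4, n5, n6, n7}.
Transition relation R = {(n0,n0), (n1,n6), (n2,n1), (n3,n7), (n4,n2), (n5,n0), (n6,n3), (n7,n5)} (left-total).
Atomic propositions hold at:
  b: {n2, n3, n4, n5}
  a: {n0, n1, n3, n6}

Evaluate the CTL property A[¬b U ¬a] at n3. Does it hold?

Sat(¬b) = {n0, n1, n6, n7}
Sat(¬a) = {n2, n4, n5, n7}
A[¬b U ¬a]: least fixpoint, start Z0 = Sat(¬a) = {n2, n4, n5, n7}, add states in Sat(¬b) with every successor in Z. Already a fixed point.
Sat(A[¬b U ¬a]) = {n2, n4, n5, n7}
n3 ∉ Sat(A[¬b U ¬a]) = {n2, n4, n5, n7}, so the formula does not hold at n3.

No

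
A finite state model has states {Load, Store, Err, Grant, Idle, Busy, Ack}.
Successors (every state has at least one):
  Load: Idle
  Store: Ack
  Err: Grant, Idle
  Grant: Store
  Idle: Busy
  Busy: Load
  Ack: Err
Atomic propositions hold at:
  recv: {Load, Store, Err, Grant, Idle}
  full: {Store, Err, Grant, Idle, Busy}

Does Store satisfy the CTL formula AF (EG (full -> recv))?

Sat(full -> recv) = {Load, Store, Err, Grant, Idle, Ack}
EG (full -> recv): greatest fixpoint, start Z0 = {Load, Store, Err, Grant, Idle, Ack}, keep only states in Sat with some successor in Z. Z1 = {Load, Store, Err, Grant, Ack}; Z2 = {Store, Err, Grant, Ack}; fixed.
Sat(EG (full -> recv)) = {Store, Err, Grant, Ack}
AF (EG (full -> recv)): least fixpoint, start Z0 = {Store, Err, Grant, Ack}, add states with every successor in Z. Already a fixed point.
Sat(AF (EG (full -> recv))) = {Store, Err, Grant, Ack}
Store ∈ Sat(AF (EG (full -> recv))) = {Store, Err, Grant, Ack}, so the formula holds at Store.

Yes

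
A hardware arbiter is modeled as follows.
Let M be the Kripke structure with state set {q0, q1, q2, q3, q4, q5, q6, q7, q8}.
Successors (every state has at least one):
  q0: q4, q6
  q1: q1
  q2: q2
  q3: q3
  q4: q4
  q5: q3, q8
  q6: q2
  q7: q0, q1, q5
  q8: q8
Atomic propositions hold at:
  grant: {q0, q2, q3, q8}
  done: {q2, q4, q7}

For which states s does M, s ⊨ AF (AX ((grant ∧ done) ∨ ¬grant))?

Sat(grant ∧ done) = {q2}
Sat(¬grant) = {q1, q4, q5, q6, q7}
Sat((grant ∧ done) ∨ ¬grant) = {q1, q2, q4, q5, q6, q7}
Sat(AX ((grant ∧ done) ∨ ¬grant)) = {s : every successor in {q1, q2, q4, q5, q6, q7}} = {q0, q1, q2, q4, q6}
AF (AX ((grant ∧ done) ∨ ¬grant)): least fixpoint, start Z0 = {q0, q1, q2, q4, q6}, add states with every successor in Z. Already a fixed point.
Sat(AF (AX ((grant ∧ done) ∨ ¬grant))) = {q0, q1, q2, q4, q6}

{q0, q1, q2, q4, q6}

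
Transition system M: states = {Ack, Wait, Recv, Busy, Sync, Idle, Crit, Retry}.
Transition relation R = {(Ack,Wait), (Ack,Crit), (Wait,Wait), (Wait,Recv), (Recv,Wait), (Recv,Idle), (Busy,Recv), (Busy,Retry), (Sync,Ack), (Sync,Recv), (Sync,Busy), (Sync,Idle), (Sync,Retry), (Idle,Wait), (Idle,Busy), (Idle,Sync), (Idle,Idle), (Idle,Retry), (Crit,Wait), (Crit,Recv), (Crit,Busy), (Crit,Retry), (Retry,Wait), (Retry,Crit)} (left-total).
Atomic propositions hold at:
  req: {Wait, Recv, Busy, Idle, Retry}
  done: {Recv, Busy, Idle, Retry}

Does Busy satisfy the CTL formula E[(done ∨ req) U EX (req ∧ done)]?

Yes

Sat(done ∨ req) = {Wait, Recv, Busy, Idle, Retry}
Sat(req ∧ done) = {Recv, Busy, Idle, Retry}
Sat(EX (req ∧ done)) = {s : some successor in {Recv, Busy, Idle, Retry}} = {Wait, Recv, Busy, Sync, Idle, Crit}
E[(done ∨ req) U EX (req ∧ done)]: least fixpoint, start Z0 = Sat(EX (req ∧ done)) = {Wait, Recv, Busy, Sync, Idle, Crit}, add states in Sat(done ∨ req) with some successor in Z. Z1 = {Wait, Recv, Busy, Sync, Idle, Crit, Retry}; fixed.
Sat(E[(done ∨ req) U EX (req ∧ done)]) = {Wait, Recv, Busy, Sync, Idle, Crit, Retry}
Busy ∈ Sat(E[(done ∨ req) U EX (req ∧ done)]) = {Wait, Recv, Busy, Sync, Idle, Crit, Retry}, so the formula holds at Busy.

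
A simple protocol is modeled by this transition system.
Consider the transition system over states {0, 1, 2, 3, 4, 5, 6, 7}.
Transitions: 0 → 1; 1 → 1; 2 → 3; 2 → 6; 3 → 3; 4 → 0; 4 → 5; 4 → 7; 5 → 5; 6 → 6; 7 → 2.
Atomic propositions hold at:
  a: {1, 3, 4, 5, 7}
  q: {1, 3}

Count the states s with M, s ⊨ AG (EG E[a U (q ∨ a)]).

Sat(q ∨ a) = {1, 3, 4, 5, 7}
E[a U (q ∨ a)]: least fixpoint, start Z0 = Sat((q ∨ a)) = {1, 3, 4, 5, 7}, add states in Sat(a) with some successor in Z. Already a fixed point.
Sat(E[a U (q ∨ a)]) = {1, 3, 4, 5, 7}
EG E[a U (q ∨ a)]: greatest fixpoint, start Z0 = {1, 3, 4, 5, 7}, keep only states in Sat with some successor in Z. Z1 = {1, 3, 4, 5}; fixed.
Sat(EG E[a U (q ∨ a)]) = {1, 3, 4, 5}
AG (EG E[a U (q ∨ a)]): greatest fixpoint, start Z0 = {1, 3, 4, 5}, keep only states in Sat with every successor in Z. Z1 = {1, 3, 5}; fixed.
Sat(AG (EG E[a U (q ∨ a)])) = {1, 3, 5}
|Sat(AG (EG E[a U (q ∨ a)]))| = |{1, 3, 5}| = 3.

3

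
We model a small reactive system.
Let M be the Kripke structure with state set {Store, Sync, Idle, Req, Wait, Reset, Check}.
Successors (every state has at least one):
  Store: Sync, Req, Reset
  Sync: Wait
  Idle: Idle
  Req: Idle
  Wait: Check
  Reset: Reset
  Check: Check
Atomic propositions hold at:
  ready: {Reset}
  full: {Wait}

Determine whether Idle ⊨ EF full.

No

EF full: least fixpoint, start Z0 = {Wait}, add states with some successor in Z. Z1 = {Sync, Wait}; Z2 = {Store, Sync, Wait}; fixed.
Sat(EF full) = {Store, Sync, Wait}
Idle ∉ Sat(EF full) = {Store, Sync, Wait}, so the formula does not hold at Idle.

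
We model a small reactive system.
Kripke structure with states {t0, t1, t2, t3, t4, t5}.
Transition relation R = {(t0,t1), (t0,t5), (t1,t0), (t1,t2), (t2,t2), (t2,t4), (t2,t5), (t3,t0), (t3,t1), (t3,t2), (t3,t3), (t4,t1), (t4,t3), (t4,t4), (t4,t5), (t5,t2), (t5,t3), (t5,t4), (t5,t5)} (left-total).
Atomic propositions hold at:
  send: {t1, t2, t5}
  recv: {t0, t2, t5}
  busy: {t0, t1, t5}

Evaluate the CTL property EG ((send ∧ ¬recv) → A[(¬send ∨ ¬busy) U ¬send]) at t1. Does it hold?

No

Sat(¬recv) = {t1, t3, t4}
Sat(send ∧ ¬recv) = {t1}
Sat(¬send) = {t0, t3, t4}
Sat(¬busy) = {t2, t3, t4}
Sat(¬send ∨ ¬busy) = {t0, t2, t3, t4}
A[(¬send ∨ ¬busy) U ¬send]: least fixpoint, start Z0 = Sat(¬send) = {t0, t3, t4}, add states in Sat(¬send ∨ ¬busy) with every successor in Z. Already a fixed point.
Sat(A[(¬send ∨ ¬busy) U ¬send]) = {t0, t3, t4}
Sat((send ∧ ¬recv) → A[(¬send ∨ ¬busy) U ¬send]) = {t0, t2, t3, t4, t5}
EG ((send ∧ ¬recv) → A[(¬send ∨ ¬busy) U ¬send]): greatest fixpoint, start Z0 = {t0, t2, t3, t4, t5}, keep only states in Sat with some successor in Z. Already a fixed point.
Sat(EG ((send ∧ ¬recv) → A[(¬send ∨ ¬busy) U ¬send])) = {t0, t2, t3, t4, t5}
t1 ∉ Sat(EG ((send ∧ ¬recv) → A[(¬send ∨ ¬busy) U ¬send])) = {t0, t2, t3, t4, t5}, so the formula does not hold at t1.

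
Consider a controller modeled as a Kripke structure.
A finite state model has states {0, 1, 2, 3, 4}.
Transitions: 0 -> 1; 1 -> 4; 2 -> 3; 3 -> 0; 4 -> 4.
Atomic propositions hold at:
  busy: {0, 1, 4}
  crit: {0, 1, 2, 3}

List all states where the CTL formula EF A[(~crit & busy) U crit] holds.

Sat(~crit) = {4}
Sat(~crit & busy) = {4}
A[(~crit & busy) U crit]: least fixpoint, start Z0 = Sat(crit) = {0, 1, 2, 3}, add states in Sat(~crit & busy) with every successor in Z. Already a fixed point.
Sat(A[(~crit & busy) U crit]) = {0, 1, 2, 3}
EF A[(~crit & busy) U crit]: least fixpoint, start Z0 = {0, 1, 2, 3}, add states with some successor in Z. Already a fixed point.
Sat(EF A[(~crit & busy) U crit]) = {0, 1, 2, 3}

{0, 1, 2, 3}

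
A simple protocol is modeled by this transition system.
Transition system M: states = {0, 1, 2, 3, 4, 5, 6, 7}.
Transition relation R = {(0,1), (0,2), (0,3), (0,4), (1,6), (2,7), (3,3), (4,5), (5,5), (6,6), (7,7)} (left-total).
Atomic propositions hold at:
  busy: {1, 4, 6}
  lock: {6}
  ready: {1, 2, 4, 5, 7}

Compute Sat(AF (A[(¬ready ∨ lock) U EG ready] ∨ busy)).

Sat(¬ready) = {0, 3, 6}
Sat(¬ready ∨ lock) = {0, 3, 6}
EG ready: greatest fixpoint, start Z0 = {1, 2, 4, 5, 7}, keep only states in Sat with some successor in Z. Z1 = {2, 4, 5, 7}; fixed.
Sat(EG ready) = {2, 4, 5, 7}
A[(¬ready ∨ lock) U EG ready]: least fixpoint, start Z0 = Sat(EG ready) = {2, 4, 5, 7}, add states in Sat(¬ready ∨ lock) with every successor in Z. Already a fixed point.
Sat(A[(¬ready ∨ lock) U EG ready]) = {2, 4, 5, 7}
Sat(A[(¬ready ∨ lock) U EG ready] ∨ busy) = {1, 2, 4, 5, 6, 7}
AF (A[(¬ready ∨ lock) U EG ready] ∨ busy): least fixpoint, start Z0 = {1, 2, 4, 5, 6, 7}, add states with every successor in Z. Already a fixed point.
Sat(AF (A[(¬ready ∨ lock) U EG ready] ∨ busy)) = {1, 2, 4, 5, 6, 7}

{1, 2, 4, 5, 6, 7}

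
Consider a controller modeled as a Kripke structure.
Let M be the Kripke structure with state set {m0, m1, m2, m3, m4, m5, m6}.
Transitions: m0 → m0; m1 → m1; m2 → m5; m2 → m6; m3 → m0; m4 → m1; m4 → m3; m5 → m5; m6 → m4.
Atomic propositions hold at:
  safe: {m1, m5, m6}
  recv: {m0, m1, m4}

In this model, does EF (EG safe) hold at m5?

EG safe: greatest fixpoint, start Z0 = {m1, m5, m6}, keep only states in Sat with some successor in Z. Z1 = {m1, m5}; fixed.
Sat(EG safe) = {m1, m5}
EF (EG safe): least fixpoint, start Z0 = {m1, m5}, add states with some successor in Z. Z1 = {m1, m2, m4, m5}; Z2 = {m1, m2, m4, m5, m6}; fixed.
Sat(EF (EG safe)) = {m1, m2, m4, m5, m6}
m5 ∈ Sat(EF (EG safe)) = {m1, m2, m4, m5, m6}, so the formula holds at m5.

Yes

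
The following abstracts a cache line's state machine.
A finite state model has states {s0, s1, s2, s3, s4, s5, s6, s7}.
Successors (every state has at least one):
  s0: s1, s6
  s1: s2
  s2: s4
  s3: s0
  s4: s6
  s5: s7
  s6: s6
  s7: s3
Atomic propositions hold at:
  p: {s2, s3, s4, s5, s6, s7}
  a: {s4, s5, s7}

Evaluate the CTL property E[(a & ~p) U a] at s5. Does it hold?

Yes

Sat(~p) = {s0, s1}
Sat(a & ~p) = ∅
E[(a & ~p) U a]: least fixpoint, start Z0 = Sat(a) = {s4, s5, s7}, add states in Sat(a & ~p) with some successor in Z. Already a fixed point.
Sat(E[(a & ~p) U a]) = {s4, s5, s7}
s5 ∈ Sat(E[(a & ~p) U a]) = {s4, s5, s7}, so the formula holds at s5.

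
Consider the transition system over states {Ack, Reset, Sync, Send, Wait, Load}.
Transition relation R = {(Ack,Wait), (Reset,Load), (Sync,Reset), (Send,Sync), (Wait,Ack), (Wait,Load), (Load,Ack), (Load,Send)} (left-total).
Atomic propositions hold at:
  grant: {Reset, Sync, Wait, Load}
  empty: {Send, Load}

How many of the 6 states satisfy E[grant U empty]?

E[grant U empty]: least fixpoint, start Z0 = Sat(empty) = {Send, Load}, add states in Sat(grant) with some successor in Z. Z1 = {Reset, Send, Wait, Load}; Z2 = {Reset, Sync, Send, Wait, Load}; fixed.
Sat(E[grant U empty]) = {Reset, Sync, Send, Wait, Load}
|Sat(E[grant U empty])| = |{Reset, Sync, Send, Wait, Load}| = 5.

5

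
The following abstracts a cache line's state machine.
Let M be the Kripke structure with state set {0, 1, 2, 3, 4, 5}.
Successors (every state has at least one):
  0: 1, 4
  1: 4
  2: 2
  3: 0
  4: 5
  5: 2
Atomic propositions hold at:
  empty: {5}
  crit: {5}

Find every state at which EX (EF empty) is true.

{0, 1, 3, 4}

EF empty: least fixpoint, start Z0 = {5}, add states with some successor in Z. Z1 = {4, 5}; Z2 = {0, 1, 4, 5}; Z3 = {0, 1, 3, 4, 5}; fixed.
Sat(EF empty) = {0, 1, 3, 4, 5}
Sat(EX (EF empty)) = {s : some successor in {0, 1, 3, 4, 5}} = {0, 1, 3, 4}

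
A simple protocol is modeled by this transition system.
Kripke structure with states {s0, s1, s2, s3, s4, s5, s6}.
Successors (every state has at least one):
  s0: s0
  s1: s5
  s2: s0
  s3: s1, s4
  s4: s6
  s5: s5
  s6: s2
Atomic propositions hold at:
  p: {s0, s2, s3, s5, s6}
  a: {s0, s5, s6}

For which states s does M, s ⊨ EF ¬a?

{s1, s2, s3, s4, s6}

Sat(¬a) = {s1, s2, s3, s4}
EF ¬a: least fixpoint, start Z0 = {s1, s2, s3, s4}, add states with some successor in Z. Z1 = {s1, s2, s3, s4, s6}; fixed.
Sat(EF ¬a) = {s1, s2, s3, s4, s6}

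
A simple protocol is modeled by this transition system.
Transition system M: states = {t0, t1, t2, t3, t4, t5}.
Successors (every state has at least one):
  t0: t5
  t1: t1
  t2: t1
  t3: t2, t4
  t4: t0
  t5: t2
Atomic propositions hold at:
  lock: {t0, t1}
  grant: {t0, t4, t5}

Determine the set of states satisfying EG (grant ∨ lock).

{t1}

Sat(grant ∨ lock) = {t0, t1, t4, t5}
EG (grant ∨ lock): greatest fixpoint, start Z0 = {t0, t1, t4, t5}, keep only states in Sat with some successor in Z. Z1 = {t0, t1, t4}; Z2 = {t1, t4}; Z3 = {t1}; fixed.
Sat(EG (grant ∨ lock)) = {t1}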